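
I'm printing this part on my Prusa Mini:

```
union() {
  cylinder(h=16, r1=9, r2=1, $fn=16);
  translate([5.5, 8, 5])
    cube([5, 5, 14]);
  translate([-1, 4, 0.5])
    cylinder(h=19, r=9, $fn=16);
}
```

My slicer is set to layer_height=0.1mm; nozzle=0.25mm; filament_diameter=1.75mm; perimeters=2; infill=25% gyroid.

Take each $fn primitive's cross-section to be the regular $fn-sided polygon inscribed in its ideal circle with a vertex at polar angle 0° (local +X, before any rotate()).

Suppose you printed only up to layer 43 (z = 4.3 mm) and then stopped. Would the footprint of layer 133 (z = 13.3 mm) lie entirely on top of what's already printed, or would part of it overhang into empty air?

part overhangs

Compare the two slices. At z = 4.3: the cone: at t=0.269 of its height the radius interpolates to r₁+(r₂−r₁)t = 6.850, giving a regular 16-gon of that circumradius (area = (16/2)·6.850²·sin(360°/16) = 143.65 mm²); the cube at (5.5, 8) does not reach this height (z outside [5, 19]); the r=9 cylinder at (-1, 4) gives a regular 16-gon of circumradius 9 (constant along its height) (area = (16/2)·9.000²·sin(360°/16) = 247.98 mm²); Taking the union: the regions partially overlap — summed areas 391.63 mm² minus the doubly-counted overlap 123.03 mm² gives 268.60 mm² — area = 268.60 mm². At z = 13.3: the cone (r1=9→r2=1) has section circumradius 2.350 here — a regular 16-gon (area = (16/2)·2.350²·sin(360°/16) = 16.91 mm²); the cube at (5.5, 8) (footprint 5×5) is included at this height (area 25.00 mm²); the r=9 cylinder at (-1, 4) contributes a regular 16-gon of circumradius 9 (area = (16/2)·9.000²·sin(360°/16) = 247.98 mm²); Combining (union): the regions partially overlap — summed areas 289.89 mm² minus the doubly-counted overlap 18.47 mm² gives 271.42 mm² — area = 271.42 mm². Checking containment: at z = 13.3 the cross-section extends beyond the z = 4.3 cross-section by about 23.44 mm².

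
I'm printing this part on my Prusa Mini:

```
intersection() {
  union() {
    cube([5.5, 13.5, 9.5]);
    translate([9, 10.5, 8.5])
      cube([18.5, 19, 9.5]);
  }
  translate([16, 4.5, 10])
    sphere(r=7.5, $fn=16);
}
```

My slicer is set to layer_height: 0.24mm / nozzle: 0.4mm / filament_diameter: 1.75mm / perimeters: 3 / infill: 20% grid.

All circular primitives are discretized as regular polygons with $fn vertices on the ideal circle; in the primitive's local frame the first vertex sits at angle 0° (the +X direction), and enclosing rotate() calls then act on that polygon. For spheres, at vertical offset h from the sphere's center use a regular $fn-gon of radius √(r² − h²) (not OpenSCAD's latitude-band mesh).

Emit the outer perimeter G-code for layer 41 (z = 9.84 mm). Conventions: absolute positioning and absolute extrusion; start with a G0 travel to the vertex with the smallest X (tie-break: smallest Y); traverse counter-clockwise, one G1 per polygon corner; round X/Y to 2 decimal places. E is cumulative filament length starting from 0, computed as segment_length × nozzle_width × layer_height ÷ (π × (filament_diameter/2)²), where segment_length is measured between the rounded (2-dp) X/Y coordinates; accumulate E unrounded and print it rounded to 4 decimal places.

At z = 9.84 mm: the cube does not reach this height (z outside [0, 9.5]); the cube at (9, 10.5) is present — its section is the full 18.5×19 rectangle; Merging all regions: only the 18.5×19 cube at (9, 10.5) is present, so the union is just that shape — 1 connected region; the sphere at (16, 4.5): section is a regular 16-gon, circumradius = √(r²−h²) = √(7.5²−0.16²) = 7.498; Keeping only the common overlap: the r=7.5 sphere at (16, 4.5) partially overlaps that combined region; clipping to the common part keeps 8.25 mm² — 1 connected region. The outline is a single polygon with 5 vertices. Extrusion per mm of travel: 0.4 × 0.24 / (π × 0.875²) = 0.039912. Accumulating E over each segment gives final E = 0.7071.

G0 X11.74 Y10.50 Z9.84
G1 X20.26 Y10.50 E0.3401
G1 X18.87 Y11.43 E0.4068
G1 X16.00 Y12.00 E0.5236
G1 X13.13 Y11.43 E0.6404
G1 X11.74 Y10.50 E0.7071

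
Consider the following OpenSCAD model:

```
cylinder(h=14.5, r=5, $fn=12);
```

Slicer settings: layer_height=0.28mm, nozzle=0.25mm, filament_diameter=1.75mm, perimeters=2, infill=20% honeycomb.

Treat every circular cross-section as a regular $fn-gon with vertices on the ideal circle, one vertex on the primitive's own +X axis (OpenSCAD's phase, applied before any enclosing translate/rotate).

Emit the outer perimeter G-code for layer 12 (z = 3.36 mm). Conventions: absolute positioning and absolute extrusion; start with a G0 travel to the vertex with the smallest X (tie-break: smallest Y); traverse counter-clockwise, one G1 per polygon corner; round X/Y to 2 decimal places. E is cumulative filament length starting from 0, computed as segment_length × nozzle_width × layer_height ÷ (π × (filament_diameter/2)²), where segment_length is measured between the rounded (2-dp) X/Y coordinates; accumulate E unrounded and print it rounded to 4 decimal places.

At z = 3.36 mm: the r=5 cylinder gives a regular 12-gon of circumradius 5 (constant along its height). The outline is a single polygon with 12 vertices. Extrusion per mm of travel: 0.25 × 0.28 / (π × 0.875²) = 0.029103. Accumulating E over each segment gives final E = 0.9039.

G0 X-5.00 Y0.00 Z3.36
G1 X-4.33 Y-2.50 E0.0753
G1 X-2.50 Y-4.33 E0.1506
G1 X0.00 Y-5.00 E0.2260
G1 X2.50 Y-4.33 E0.3013
G1 X4.33 Y-2.50 E0.3766
G1 X5.00 Y0.00 E0.4519
G1 X4.33 Y2.50 E0.5273
G1 X2.50 Y4.33 E0.6026
G1 X0.00 Y5.00 E0.6779
G1 X-2.50 Y4.33 E0.7532
G1 X-4.33 Y2.50 E0.8285
G1 X-5.00 Y0.00 E0.9039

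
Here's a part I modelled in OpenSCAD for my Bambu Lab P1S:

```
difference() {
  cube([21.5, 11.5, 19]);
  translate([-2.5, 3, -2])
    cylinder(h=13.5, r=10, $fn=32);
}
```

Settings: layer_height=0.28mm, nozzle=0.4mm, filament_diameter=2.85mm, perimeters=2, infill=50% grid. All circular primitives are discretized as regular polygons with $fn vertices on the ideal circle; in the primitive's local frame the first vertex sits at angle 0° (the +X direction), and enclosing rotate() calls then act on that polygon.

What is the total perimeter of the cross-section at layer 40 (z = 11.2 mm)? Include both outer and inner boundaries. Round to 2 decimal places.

At z = 11.2 mm: the cube (footprint 21.5×11.5) is included at this height (perimeter 66.00 mm); the r=10 cylinder at (-2.5, 3) contributes a regular 32-gon of circumradius 10 (perimeter = 2·32·10.000·sin(180°/32) = 62.73 mm); After the difference (first − rest): starting from the 21.5×11.5 cube, the r=10 cylinder at (-2.5, 3) partially overlaps it — only the 73.56 mm² overlap (of its 312.14 mm²) is removed, clipping the outline — boundary = 58.05 mm. Overall, the cross-section is a single solid region. Total boundary length (outer) = 58.05 mm.

58.05 mm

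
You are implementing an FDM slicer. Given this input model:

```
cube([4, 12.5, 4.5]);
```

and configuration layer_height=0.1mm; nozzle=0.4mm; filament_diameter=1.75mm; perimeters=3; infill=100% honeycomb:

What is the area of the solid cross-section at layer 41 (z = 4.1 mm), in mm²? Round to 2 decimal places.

50.00 mm²

At z = 4.1 mm: the cube (footprint 4×12.5) is included at this height (area 50.00 mm²). Overall, the cross-section is a single solid region. Net area = 50.00 mm².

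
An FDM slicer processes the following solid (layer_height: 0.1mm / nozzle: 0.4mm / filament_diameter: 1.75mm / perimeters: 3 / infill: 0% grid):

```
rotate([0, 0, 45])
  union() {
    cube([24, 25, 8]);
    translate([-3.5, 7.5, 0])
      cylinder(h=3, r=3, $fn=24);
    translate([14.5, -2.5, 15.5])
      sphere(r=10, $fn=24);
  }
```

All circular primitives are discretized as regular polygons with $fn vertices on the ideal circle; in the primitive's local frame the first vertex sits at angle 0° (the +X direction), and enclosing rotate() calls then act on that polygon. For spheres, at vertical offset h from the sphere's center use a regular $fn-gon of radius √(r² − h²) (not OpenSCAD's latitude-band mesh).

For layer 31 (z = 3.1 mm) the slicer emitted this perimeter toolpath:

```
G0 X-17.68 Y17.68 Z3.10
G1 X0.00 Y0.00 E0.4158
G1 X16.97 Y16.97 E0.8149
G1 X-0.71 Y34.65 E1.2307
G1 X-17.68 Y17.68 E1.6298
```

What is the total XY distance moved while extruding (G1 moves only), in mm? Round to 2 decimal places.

98.00 mm

Sum the Euclidean lengths of each G1 segment: total = 98.00 mm.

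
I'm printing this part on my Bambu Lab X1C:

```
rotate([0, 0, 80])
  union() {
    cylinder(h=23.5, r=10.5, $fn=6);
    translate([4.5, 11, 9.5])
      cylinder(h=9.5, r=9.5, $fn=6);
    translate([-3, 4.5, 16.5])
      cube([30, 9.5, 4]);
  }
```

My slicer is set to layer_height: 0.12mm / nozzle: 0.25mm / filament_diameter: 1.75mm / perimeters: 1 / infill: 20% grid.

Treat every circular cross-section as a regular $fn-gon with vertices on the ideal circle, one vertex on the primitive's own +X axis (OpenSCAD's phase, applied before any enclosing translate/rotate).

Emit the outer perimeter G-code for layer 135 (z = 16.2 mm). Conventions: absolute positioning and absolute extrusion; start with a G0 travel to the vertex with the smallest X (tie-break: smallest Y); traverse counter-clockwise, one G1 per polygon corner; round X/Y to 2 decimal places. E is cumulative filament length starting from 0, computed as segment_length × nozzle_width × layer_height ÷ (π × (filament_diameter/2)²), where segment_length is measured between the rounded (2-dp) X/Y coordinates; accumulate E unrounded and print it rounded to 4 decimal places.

At z = 16.2 mm: the cylinder: section is a regular 6-gon, circumradius r=10.5; the r=9.5 cylinder at (4.5, 11) contributes a regular 6-gon of circumradius 9.5; the cube at (-3, 4.5) is absent (z outside [16.5, 20.5]); Combining (union): the regions partially overlap (shared area 57.83 mm²), so overlapping operands fuse into one piece — 1 connected region; (whole slice rotated 80° about Z — lengths, areas and connectivity unchanged). The outline is a single polygon with 12 vertices. Extrusion per mm of travel: 0.25 × 0.12 / (π × 0.875²) = 0.012473. Accumulating E over each segment gives final E = 1.0866.

G0 X-18.98 Y3.09 Z16.20
G1 X-11.70 Y-3.01 E0.1185
G1 X-9.63 Y-2.26 E0.1459
G1 X-9.87 Y-3.59 E0.1628
G1 X-1.82 Y-10.34 E0.2938
G1 X8.04 Y-6.75 E0.4247
G1 X9.87 Y3.59 E0.5557
G1 X1.82 Y10.34 E0.6867
G1 X-1.19 Y9.25 E0.7266
G1 X-1.12 Y9.59 E0.7309
G1 X-8.40 Y15.70 E0.8495
G1 X-17.33 Y12.45 E0.9680
G1 X-18.98 Y3.09 E1.0866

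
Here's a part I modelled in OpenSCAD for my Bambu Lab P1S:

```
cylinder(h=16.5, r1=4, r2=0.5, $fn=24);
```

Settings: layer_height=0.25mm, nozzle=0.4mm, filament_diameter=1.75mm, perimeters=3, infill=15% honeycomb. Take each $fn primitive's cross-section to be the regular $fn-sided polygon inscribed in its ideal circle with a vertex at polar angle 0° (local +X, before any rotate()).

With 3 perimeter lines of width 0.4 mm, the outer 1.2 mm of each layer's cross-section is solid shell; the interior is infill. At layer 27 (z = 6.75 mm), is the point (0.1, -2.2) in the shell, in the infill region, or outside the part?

shell

At z = 6.75 mm: the cone: at t=0.409 of its height the radius interpolates to r₁+(r₂−r₁)t = 2.568, giving a regular 24-gon of that circumradius. Overall, the cross-section is a single solid region. The nearest boundary edge runs (-0.00, -2.57)→(0.66, -2.48); distance from the point to it = 0.35 mm. The point is inside the cross-section, 0.35 mm from the nearest boundary — within the 1.2 mm shell band (3 × 0.4).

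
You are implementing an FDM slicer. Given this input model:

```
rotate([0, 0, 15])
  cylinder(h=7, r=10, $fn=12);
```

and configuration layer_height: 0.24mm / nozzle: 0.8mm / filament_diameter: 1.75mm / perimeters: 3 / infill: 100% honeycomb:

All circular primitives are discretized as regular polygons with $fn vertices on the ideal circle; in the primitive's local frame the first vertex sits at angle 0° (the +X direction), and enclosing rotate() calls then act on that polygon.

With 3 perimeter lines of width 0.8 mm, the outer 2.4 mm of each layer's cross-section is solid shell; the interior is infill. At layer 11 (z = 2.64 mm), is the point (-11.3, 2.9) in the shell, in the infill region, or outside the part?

outside

At z = 2.64 mm: the r=10 cylinder gives a regular 12-gon of circumradius 10 (constant along its height); (whole slice rotated 15° about Z — lengths, areas and connectivity unchanged). Overall, the cross-section is a single solid region. Undo the 15° rotation: the query point maps to (-10.164, 5.726) in the un-rotated model frame. The nearest boundary edge runs (-5.00, 8.66)→(-8.66, 5.00); distance from the point to it = 1.67 mm. The point is not inside any of the regions above, so it lies outside the cross-section (1.67 mm from the nearest boundary).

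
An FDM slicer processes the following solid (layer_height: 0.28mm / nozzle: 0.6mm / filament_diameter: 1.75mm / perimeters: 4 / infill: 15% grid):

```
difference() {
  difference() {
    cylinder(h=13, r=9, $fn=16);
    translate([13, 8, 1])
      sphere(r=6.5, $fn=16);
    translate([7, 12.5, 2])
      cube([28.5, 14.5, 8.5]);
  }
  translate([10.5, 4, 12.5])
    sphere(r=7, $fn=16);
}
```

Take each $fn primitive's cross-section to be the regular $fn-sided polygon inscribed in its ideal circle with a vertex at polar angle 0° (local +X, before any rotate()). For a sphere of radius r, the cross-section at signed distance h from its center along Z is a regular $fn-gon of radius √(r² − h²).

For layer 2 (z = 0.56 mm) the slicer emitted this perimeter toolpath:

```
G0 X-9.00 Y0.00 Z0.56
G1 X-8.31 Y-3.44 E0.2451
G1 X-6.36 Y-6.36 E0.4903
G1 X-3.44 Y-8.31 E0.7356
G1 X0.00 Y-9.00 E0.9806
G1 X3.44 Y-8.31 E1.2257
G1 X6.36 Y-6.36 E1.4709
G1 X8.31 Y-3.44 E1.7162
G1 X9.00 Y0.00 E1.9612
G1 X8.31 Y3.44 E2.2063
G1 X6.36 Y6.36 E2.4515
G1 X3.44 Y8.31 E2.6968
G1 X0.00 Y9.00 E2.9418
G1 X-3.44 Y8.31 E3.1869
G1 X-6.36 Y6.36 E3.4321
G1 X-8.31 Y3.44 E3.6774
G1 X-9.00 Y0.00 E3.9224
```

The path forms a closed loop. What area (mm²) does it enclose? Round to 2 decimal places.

247.73 mm²

Apply the shoelace formula to the sequence of (X, Y) vertices; enclosed area = 247.73 mm².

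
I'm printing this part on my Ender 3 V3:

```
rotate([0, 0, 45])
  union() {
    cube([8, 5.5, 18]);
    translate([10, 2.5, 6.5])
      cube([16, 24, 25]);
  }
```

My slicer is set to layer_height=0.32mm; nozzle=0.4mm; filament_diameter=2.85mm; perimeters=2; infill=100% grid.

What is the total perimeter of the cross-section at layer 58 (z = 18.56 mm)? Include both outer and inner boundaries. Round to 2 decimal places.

80.00 mm

At z = 18.56 mm: the cube does not reach this height (z outside [0, 18]); the cube at (10, 2.5) (footprint 16×24) is included at this height (perimeter 80.00 mm); Combining (union): only the 16×24 cube at (10, 2.5) is present, so the union is just that shape — boundary = 80.00 mm; (whole slice rotated 45° about Z — lengths, areas and connectivity unchanged). Overall, the cross-section is a single solid region. Total boundary length (outer) = 80.00 mm.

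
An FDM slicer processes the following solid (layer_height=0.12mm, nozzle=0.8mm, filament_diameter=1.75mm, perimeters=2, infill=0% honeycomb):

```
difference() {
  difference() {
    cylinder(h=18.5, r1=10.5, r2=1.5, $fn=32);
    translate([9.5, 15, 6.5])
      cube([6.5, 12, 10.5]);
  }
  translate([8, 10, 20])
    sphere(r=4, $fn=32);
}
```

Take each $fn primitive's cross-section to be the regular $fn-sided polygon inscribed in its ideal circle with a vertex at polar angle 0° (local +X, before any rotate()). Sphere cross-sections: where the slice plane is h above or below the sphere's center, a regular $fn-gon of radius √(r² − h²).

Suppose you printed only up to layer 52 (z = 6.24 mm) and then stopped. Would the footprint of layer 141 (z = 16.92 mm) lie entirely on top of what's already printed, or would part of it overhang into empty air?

Compare the two slices. At z = 6.24: the cone (r1=10.5→r2=1.5) has section circumradius 7.464 here — a regular 32-gon (area = (32/2)·7.464²·sin(360°/32) = 173.91 mm²); the cube at (9.5, 15) is not intersected at this z (z outside [6.5, 17]); Taking the first minus the rest: none of the subtracted shapes is present at this height, so the cone is unchanged — area = 173.91 mm²; the sphere at (8, 10) does not reach this height (|z−center|=13.760 > r=4); Taking the first minus the rest: none of the subtracted shapes is present at this height, so that combined region is unchanged — area = 173.91 mm². At z = 16.92: the cone contributes a regular 32-gon of circumradius 2.269 (interpolated between r1=10.5 and r2=1.5 at t=0.915) (area = (32/2)·2.269²·sin(360°/32) = 16.07 mm²); the cube at (9.5, 15) (footprint 6.5×12) is included at this height (area 78.00 mm²); Taking the first minus the rest: starting from the cone (16.07 mm²), the 6.5×12 cube at (9.5, 15) misses the remaining region (no effect) — area = 16.07 mm²; the sphere at (8, 10): section is a regular 32-gon, circumradius = √(r²−h²) = √(4²−3.08²) = 2.552 (area = (32/2)·2.552²·sin(360°/32) = 20.33 mm²); After the difference (first − rest): starting from the result so far (16.07 mm²), the r=4 sphere at (8, 10) misses the remaining region (no effect) — area = 16.07 mm². Checking containment: the cross-section at z = 16.92 is a subset of the cross-section at z = 6.24.

entirely on top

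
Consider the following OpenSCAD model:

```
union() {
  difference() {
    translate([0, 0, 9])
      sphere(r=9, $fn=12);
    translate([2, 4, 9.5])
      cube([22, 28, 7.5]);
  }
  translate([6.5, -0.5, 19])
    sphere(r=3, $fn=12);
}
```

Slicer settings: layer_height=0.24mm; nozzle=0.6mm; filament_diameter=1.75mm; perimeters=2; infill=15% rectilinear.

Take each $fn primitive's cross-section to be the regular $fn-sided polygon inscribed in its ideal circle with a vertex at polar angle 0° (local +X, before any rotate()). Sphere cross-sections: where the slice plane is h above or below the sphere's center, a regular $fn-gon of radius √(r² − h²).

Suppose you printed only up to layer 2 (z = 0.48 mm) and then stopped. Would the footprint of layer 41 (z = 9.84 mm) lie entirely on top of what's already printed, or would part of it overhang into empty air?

part overhangs

Compare the two slices. At z = 0.48: the r=9 sphere slices to a regular 12-gon of circumradius 2.900 (√(r²−h²) with h=8.52 from center) (area = (12/2)·2.900²·sin(360°/12) = 25.23 mm²); the cube at (2, 4) is not intersected at this z (z outside [9.5, 17]); Subtracting the remaining from the first: none of the subtracted shapes is present at this height, so the r=9 sphere is unchanged — area = 25.23 mm²; the sphere at (6.5, -0.5) is not intersected at this z (|z−center|=18.520 > r=3); Combining (union): only that combined region is present, so the union is just that shape — area = 25.23 mm². At z = 9.84: the r=9 sphere slices to a regular 12-gon of circumradius 8.961 (√(r²−h²) with h=0.84 from center) (area = (12/2)·8.961²·sin(360°/12) = 240.88 mm²); the cube at (2, 4) is present — its section is the full 22×28 rectangle (area 616.00 mm²); After the difference (first − rest): starting from the r=9 sphere (240.88 mm²), the 22×28 cube at (2, 4) partially overlaps it — only the 17.14 mm² overlap (of its 616.00 mm²) is removed, clipping the outline — area = 223.75 mm²; the sphere at (6.5, -0.5) does not reach this height (|z−center|=9.160 > r=3); Merging all regions: only the result so far is present, so the union is just that shape — area = 223.75 mm². Checking containment: at z = 9.84 the cross-section extends beyond the z = 0.48 cross-section by about 198.52 mm².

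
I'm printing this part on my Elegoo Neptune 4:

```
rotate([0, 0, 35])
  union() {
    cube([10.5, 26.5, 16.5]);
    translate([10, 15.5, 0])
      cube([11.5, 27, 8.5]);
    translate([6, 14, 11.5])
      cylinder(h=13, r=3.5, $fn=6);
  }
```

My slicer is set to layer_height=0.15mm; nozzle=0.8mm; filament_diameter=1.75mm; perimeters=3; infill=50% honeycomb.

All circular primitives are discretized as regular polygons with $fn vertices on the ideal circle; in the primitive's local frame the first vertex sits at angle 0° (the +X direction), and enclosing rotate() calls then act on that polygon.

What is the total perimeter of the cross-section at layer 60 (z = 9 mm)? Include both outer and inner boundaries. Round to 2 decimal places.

74.00 mm

At z = 9 mm: the cube is present — its section is the full 10.5×26.5 rectangle (perimeter 74.00 mm); the cube at (10, 15.5) is not intersected at this z (z outside [0, 8.5]); the cylinder at (6, 14) does not reach this height (z outside [11.5, 24.5]); Merging all regions: only the 10.5×26.5 cube is present, so the union is just that shape — boundary = 74.00 mm; (rotated 35° about Z; rotation is an isometry so areas/perimeters/island counts are preserved). Overall, the cross-section is a single solid region. Total boundary length (outer) = 74.00 mm.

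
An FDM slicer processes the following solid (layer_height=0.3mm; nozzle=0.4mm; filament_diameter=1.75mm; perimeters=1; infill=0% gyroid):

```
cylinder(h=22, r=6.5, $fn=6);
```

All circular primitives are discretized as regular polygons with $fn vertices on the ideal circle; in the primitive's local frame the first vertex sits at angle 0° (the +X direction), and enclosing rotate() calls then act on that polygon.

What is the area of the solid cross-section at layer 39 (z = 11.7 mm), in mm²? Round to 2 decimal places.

109.77 mm²

At z = 11.7 mm: the r=6.5 cylinder gives a regular 6-gon of circumradius 6.5 (constant along its height) (area = (6/2)·6.500²·sin(360°/6) = 109.77 mm²). Overall, the cross-section is a single solid region. Net area = 109.77 mm².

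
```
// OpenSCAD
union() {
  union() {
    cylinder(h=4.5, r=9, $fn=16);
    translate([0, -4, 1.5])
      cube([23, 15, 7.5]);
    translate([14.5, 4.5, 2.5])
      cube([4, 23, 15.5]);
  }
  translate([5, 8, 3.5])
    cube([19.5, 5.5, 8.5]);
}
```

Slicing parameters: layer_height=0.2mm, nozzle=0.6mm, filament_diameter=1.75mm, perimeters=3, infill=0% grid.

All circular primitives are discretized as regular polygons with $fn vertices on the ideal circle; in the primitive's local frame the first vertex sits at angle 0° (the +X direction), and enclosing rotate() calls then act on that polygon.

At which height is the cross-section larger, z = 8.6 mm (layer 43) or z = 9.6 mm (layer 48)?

layer 43 (z = 8.6 mm)

Layer 43 (z = 8.6): the cylinder is absent (z outside [0, 4.5]); the cube at (0, -4) is present — its section is the full 23×15 rectangle (area 345.00 mm²); the cube at (14.5, 4.5) (footprint 4×23) is included at this height (area 92.00 mm²); Taking the union: the regions partially overlap — summed areas 437.00 mm² minus the doubly-counted overlap 26.00 mm² gives 411.00 mm² — area = 411.00 mm²; the 19.5×5.5 cube at (5, 8) contributes its full rectangle (area 107.25 mm²); Merging all regions: the regions partially overlap — summed areas 518.25 mm² minus the doubly-counted overlap 64.00 mm² gives 454.25 mm² — area = 454.25 mm². So its area = 454.25 mm². Layer 48 (z = 9.6): the cylinder is absent (z outside [0, 4.5]); the cube at (0, -4) does not reach this height (z outside [1.5, 9]); the cube at (14.5, 4.5) is present — its section is the full 4×23 rectangle (area 92.00 mm²); Merging all regions: only the 4×23 cube at (14.5, 4.5) is present, so the union is just that shape — area = 92.00 mm²; the cube at (5, 8) (footprint 19.5×5.5) is included at this height (area 107.25 mm²); Merging all regions: the regions partially overlap — summed areas 199.25 mm² minus the doubly-counted overlap 22.00 mm² gives 177.25 mm² — area = 177.25 mm². So its area = 177.25 mm². Layer 43 is larger (454.25 vs 177.25 mm²).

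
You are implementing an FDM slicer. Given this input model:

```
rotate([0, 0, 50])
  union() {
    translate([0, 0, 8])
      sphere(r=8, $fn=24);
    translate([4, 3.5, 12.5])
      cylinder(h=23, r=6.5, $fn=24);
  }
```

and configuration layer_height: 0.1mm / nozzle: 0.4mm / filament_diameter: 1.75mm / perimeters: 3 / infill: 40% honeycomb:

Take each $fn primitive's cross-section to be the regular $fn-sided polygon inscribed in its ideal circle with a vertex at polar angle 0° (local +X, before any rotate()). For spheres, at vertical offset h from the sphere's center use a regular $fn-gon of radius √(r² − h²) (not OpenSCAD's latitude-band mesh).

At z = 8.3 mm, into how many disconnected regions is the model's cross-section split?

1

At z = 8.3 mm: the r=8 sphere contributes a regular 24-gon of circumradius √(8²−0.3²) = 7.994; the cylinder at (4, 3.5) does not reach this height (z outside [12.5, 35.5]); Taking the union: only the r=8 sphere is present, so the union is just that shape — 1 connected region; (rotated 50° about Z; rotation is an isometry so areas/perimeters/island counts are preserved). The result has 1 disconnected region.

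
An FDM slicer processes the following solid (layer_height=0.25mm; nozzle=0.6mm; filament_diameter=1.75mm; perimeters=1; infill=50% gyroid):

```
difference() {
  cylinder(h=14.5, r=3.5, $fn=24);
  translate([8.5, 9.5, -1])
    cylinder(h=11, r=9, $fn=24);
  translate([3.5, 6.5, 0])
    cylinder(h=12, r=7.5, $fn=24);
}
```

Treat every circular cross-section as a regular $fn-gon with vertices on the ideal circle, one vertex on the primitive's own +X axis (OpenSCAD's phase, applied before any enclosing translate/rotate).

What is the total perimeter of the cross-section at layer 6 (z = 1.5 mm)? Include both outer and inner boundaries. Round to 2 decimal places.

At z = 1.5 mm: the cylinder: section is a regular 24-gon, circumradius r=3.5 (perimeter = 2·24·3.500·sin(180°/24) = 21.93 mm); the r=9 cylinder at (8.5, 9.5) gives a regular 24-gon of circumradius 9 (constant along its height) (perimeter = 2·24·9.000·sin(180°/24) = 56.39 mm); the r=7.5 cylinder at (3.5, 6.5) contributes a regular 24-gon of circumradius 7.5 (perimeter = 2·24·7.500·sin(180°/24) = 46.99 mm); After the difference (first − rest): starting from the r=3.5 cylinder, the r=9 cylinder at (8.5, 9.5) misses the remaining region (no effect); the r=7.5 cylinder at (3.5, 6.5) partially overlaps it — only the 17.63 mm² overlap (of its 174.70 mm²) is removed, clipping the outline — boundary = 19.54 mm. Overall, the cross-section is a single solid region. Total boundary length (outer) = 19.54 mm.

19.54 mm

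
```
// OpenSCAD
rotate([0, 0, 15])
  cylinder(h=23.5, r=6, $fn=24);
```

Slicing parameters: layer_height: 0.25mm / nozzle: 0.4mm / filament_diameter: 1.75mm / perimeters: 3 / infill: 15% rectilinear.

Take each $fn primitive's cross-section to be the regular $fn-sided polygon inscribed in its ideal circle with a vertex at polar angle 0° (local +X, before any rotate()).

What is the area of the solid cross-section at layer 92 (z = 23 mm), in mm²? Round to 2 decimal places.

111.81 mm²

At z = 23 mm: the r=6 cylinder contributes a regular 24-gon of circumradius 6 (area = (24/2)·6.000²·sin(360°/24) = 111.81 mm²); (rotated 15° about Z; rotation is an isometry so areas/perimeters/island counts are preserved). Overall, the cross-section is a single solid region. Net area = 111.81 mm².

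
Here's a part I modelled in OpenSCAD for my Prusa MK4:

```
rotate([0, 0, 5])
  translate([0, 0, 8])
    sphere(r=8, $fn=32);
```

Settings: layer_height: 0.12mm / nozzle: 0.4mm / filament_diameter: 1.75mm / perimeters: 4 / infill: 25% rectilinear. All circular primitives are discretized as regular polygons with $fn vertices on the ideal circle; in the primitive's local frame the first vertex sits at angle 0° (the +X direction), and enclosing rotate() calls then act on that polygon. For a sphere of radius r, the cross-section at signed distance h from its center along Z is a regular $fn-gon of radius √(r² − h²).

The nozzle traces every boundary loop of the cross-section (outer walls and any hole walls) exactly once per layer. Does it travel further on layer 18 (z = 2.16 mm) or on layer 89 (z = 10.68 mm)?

Layer 18 (z = 2.16): the r=8 sphere slices to a regular 32-gon of circumradius 5.468 (√(r²−h²) with h=5.84 from center) (perimeter = 2·32·5.468·sin(180°/32) = 34.30 mm); (whole slice rotated 5° about Z — lengths, areas and connectivity unchanged). So its perimeter = 34.30 mm. Layer 89 (z = 10.68): the r=8 sphere contributes a regular 32-gon of circumradius √(8²−2.68²) = 7.538 (perimeter = 2·32·7.538·sin(180°/32) = 47.29 mm); (whole slice rotated 5° about Z — lengths, areas and connectivity unchanged). So its perimeter = 47.29 mm. Layer 89 is larger (47.29 vs 34.30 mm).

layer 89 (z = 10.68 mm)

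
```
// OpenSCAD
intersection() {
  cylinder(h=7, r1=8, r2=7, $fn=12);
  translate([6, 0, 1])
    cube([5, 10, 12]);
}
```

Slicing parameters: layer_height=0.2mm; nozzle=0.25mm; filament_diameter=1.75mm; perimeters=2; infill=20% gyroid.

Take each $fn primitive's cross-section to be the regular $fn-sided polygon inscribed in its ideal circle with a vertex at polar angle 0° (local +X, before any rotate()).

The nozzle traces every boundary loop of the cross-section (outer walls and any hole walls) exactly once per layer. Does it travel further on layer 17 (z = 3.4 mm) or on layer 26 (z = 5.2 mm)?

layer 17 (z = 3.4 mm)

Layer 17 (z = 3.4): the cone contributes a regular 12-gon of circumradius 7.514 (interpolated between r1=8 and r2=7 at t=0.486) (perimeter = 2·12·7.514·sin(180°/12) = 46.68 mm); the 5×10 cube at (6, 0) contributes its full rectangle (perimeter 30.00 mm); Taking the intersection: the 5×10 cube at (6, 0) partially overlaps the cone; clipping to the common part keeps 3.93 mm² — boundary = 10.39 mm. So its perimeter = 10.39 mm. Layer 26 (z = 5.2): the cone contributes a regular 12-gon of circumradius 7.257 (interpolated between r1=8 and r2=7 at t=0.743) (perimeter = 2·12·7.257·sin(180°/12) = 45.08 mm); the cube at (6, 0) (footprint 5×10) is included at this height (perimeter 30.00 mm); Keeping only the common overlap: the 5×10 cube at (6, 0) partially overlaps the cone; clipping to the common part keeps 2.84 mm² — boundary = 9.33 mm. So its perimeter = 9.33 mm. Layer 17 is larger (10.39 vs 9.33 mm).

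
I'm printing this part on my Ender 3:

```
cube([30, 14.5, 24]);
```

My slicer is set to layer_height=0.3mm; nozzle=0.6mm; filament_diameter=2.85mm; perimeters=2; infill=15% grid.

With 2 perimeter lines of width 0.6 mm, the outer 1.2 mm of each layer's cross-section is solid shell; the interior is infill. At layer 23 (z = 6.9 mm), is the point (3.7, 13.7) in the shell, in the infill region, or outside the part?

At z = 6.9 mm: the cube (footprint 30×14.5) is included at this height. Overall, the cross-section is a single solid region. The nearest boundary edge runs (30.00, 14.50)→(0.00, 14.50); distance from the point to it = 0.80 mm. The point is inside the cross-section, 0.80 mm from the nearest boundary — within the 1.2 mm shell band (2 × 0.6).

shell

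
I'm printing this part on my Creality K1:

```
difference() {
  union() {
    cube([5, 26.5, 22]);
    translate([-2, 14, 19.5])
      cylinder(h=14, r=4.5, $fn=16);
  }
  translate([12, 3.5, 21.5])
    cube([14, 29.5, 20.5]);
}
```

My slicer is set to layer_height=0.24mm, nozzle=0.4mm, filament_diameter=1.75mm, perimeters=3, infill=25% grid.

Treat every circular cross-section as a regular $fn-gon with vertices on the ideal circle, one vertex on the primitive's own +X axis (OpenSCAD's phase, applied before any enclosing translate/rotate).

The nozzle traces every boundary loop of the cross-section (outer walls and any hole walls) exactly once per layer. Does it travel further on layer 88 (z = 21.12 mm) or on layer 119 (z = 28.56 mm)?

Layer 88 (z = 21.12): the 5×26.5 cube contributes its full rectangle (perimeter 63.00 mm); the r=4.5 cylinder at (-2, 14) contributes a regular 16-gon of circumradius 4.5 (perimeter = 2·16·4.500·sin(180°/16) = 28.09 mm); Merging all regions: the regions partially overlap (shared area 13.83 mm²), so the edge portions inside another operand are dropped and the merged outline is re-measured after clipping — boundary = 73.28 mm; the cube at (12, 3.5) is absent (z outside [21.5, 42]); After the difference (first − rest): none of the subtracted shapes is present at this height, so the result so far is unchanged — boundary = 73.28 mm. So its perimeter = 73.28 mm. Layer 119 (z = 28.56): the cube does not reach this height (z outside [0, 22]); the r=4.5 cylinder at (-2, 14) gives a regular 16-gon of circumradius 4.5 (constant along its height) (perimeter = 2·16·4.500·sin(180°/16) = 28.09 mm); Merging all regions: only the r=4.5 cylinder at (-2, 14) is present, so the union is just that shape — boundary = 28.09 mm; the cube at (12, 3.5) is present — its section is the full 14×29.5 rectangle (perimeter 87.00 mm); After the difference (first − rest): starting from the result so far, the 14×29.5 cube at (12, 3.5) misses the remaining region (no effect) — boundary = 28.09 mm. So its perimeter = 28.09 mm. Layer 88 is larger (73.28 vs 28.09 mm).

layer 88 (z = 21.12 mm)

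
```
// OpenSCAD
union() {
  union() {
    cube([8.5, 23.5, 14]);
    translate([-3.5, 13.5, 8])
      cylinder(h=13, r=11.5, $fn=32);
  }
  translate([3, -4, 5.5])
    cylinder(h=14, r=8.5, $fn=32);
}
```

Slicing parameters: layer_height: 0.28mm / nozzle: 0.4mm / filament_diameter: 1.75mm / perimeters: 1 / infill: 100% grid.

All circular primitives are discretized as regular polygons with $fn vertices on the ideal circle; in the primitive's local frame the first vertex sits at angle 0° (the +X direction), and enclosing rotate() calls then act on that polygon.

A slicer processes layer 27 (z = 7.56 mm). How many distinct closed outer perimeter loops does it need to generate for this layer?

At z = 7.56 mm: the cube is present — its section is the full 8.5×23.5 rectangle; the cylinder at (-3.5, 13.5) is absent (z outside [8, 21]); Merging all regions: only the 8.5×23.5 cube is present, so the union is just that shape — 1 connected region; the r=8.5 cylinder at (3, -4) gives a regular 32-gon of circumradius 8.5 (constant along its height); Combining (union): the regions partially overlap (shared area 33.95 mm²), so overlapping operands fuse into one piece — 1 connected region. The result has 1 disconnected region.

1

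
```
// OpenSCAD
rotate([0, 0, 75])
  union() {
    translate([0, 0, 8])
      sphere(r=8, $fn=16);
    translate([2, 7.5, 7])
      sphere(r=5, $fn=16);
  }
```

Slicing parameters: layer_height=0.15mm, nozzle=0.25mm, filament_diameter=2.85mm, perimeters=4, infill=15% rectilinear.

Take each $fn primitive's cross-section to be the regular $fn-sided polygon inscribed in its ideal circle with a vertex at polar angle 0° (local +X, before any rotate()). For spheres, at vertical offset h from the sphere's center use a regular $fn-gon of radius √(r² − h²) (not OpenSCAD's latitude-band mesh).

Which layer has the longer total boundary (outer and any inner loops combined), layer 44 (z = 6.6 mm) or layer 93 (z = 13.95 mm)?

layer 44 (z = 6.6 mm)

Layer 44 (z = 6.6): the r=8 sphere slices to a regular 16-gon of circumradius 7.877 (√(r²−h²) with h=1.4 from center) (perimeter = 2·16·7.877·sin(180°/16) = 49.17 mm); the r=5 sphere at (2, 7.5) slices to a regular 16-gon of circumradius 4.984 (√(r²−h²) with h=0.4 from center) (perimeter = 2·16·4.984·sin(180°/16) = 31.11 mm); Combining (union): the regions partially overlap (shared area 33.00 mm²), so the edge portions inside another operand are dropped and the merged outline is re-measured after clipping — boundary = 57.77 mm; (whole slice rotated 75° about Z — lengths, areas and connectivity unchanged). So its perimeter = 57.77 mm. Layer 93 (z = 13.95): the r=8 sphere slices to a regular 16-gon of circumradius 5.348 (√(r²−h²) with h=5.95 from center) (perimeter = 2·16·5.348·sin(180°/16) = 33.38 mm); the sphere at (2, 7.5) is absent (|z−center|=6.950 > r=5); Combining (union): only the r=8 sphere is present, so the union is just that shape — boundary = 33.38 mm; (rotated 75° about Z; rotation is an isometry so areas/perimeters/island counts are preserved). So its perimeter = 33.38 mm. Layer 44 is larger (57.77 vs 33.38 mm).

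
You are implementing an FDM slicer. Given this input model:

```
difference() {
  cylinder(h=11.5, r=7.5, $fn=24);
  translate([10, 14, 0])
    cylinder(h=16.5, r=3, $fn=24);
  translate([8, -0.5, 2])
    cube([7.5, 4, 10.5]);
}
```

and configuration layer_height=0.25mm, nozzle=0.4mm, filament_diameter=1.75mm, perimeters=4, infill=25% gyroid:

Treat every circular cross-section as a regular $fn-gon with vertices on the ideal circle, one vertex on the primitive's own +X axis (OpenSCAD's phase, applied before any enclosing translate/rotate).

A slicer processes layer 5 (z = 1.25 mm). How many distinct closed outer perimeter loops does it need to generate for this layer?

At z = 1.25 mm: the cylinder: section is a regular 24-gon, circumradius r=7.5; the r=3 cylinder at (10, 14) gives a regular 24-gon of circumradius 3 (constant along its height); the cube at (8, -0.5) does not reach this height (z outside [2, 12.5]); After the difference (first − rest): starting from the r=7.5 cylinder, the r=3 cylinder at (10, 14) misses the remaining region (no effect) — 1 connected region. The result has 1 disconnected region.

1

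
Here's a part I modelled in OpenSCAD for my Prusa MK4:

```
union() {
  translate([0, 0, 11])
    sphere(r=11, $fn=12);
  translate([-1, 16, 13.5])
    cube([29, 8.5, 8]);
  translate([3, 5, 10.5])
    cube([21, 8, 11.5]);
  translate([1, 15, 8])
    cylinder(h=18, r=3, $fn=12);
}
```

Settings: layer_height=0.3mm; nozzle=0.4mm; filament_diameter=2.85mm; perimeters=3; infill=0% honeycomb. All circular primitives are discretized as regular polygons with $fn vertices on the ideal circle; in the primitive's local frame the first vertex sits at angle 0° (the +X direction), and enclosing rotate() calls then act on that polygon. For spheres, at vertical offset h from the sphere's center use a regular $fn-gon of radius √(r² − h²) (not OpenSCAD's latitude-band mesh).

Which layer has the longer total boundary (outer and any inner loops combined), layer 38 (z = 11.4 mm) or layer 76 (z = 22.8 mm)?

Layer 38 (z = 11.4): the sphere: section is a regular 12-gon, circumradius = √(r²−h²) = √(11²−0.4²) = 10.993 (perimeter = 2·12·10.993·sin(180°/12) = 68.28 mm); the cube at (-1, 16) does not reach this height (z outside [13.5, 21.5]); the 21×8 cube at (3, 5) contributes its full rectangle (perimeter 58.00 mm); the cylinder at (1, 15): section is a regular 12-gon, circumradius r=3 (perimeter = 2·12·3.000·sin(180°/12) = 18.63 mm); Taking the union: the regions partially overlap (shared area 22.25 mm²), so the edge portions inside another operand are dropped and the merged outline is re-measured after clipping — boundary = 123.95 mm. So its perimeter = 123.95 mm. Layer 76 (z = 22.8): the sphere is not intersected at this z (|z−center|=11.800 > r=11); the cube at (-1, 16) is absent (z outside [13.5, 21.5]); the cube at (3, 5) does not reach this height (z outside [10.5, 22]); the r=3 cylinder at (1, 15) gives a regular 12-gon of circumradius 3 (constant along its height) (perimeter = 2·12·3.000·sin(180°/12) = 18.63 mm); Combining (union): only the r=3 cylinder at (1, 15) is present, so the union is just that shape — boundary = 18.63 mm. So its perimeter = 18.63 mm. Layer 38 is larger (123.95 vs 18.63 mm).

layer 38 (z = 11.4 mm)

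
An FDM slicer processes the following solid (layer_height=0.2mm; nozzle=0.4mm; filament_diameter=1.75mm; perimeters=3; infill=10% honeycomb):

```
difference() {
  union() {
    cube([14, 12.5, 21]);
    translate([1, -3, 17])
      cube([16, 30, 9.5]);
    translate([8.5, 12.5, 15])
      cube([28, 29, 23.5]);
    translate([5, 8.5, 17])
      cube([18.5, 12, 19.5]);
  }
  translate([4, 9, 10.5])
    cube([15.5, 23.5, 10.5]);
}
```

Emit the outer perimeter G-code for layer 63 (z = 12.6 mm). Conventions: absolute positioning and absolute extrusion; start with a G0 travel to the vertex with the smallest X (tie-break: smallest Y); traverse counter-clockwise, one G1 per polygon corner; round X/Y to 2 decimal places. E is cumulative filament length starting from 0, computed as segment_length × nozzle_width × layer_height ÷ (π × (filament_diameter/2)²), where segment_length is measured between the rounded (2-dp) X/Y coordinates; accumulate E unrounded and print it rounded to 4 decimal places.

At z = 12.6 mm: the cube (footprint 14×12.5) is included at this height; the cube at (1, -3) is absent (z outside [17, 26.5]); the cube at (8.5, 12.5) does not reach this height (z outside [15, 38.5]); the cube at (5, 8.5) does not reach this height (z outside [17, 36.5]); Merging all regions: only the 14×12.5 cube is present, so the union is just that shape — 1 connected region; the 15.5×23.5 cube at (4, 9) contributes its full rectangle; After the difference (first − rest): starting from the result so far, the 15.5×23.5 cube at (4, 9) partially overlaps it — only the 35.00 mm² overlap (of its 364.25 mm²) is removed, clipping the outline — 1 connected region. The outline is a single polygon with 6 vertices. Extrusion per mm of travel: 0.4 × 0.2 / (π × 0.875²) = 0.033260. Accumulating E over each segment gives final E = 1.7628.

G0 X0.00 Y0.00 Z12.60
G1 X14.00 Y0.00 E0.4656
G1 X14.00 Y9.00 E0.7650
G1 X4.00 Y9.00 E1.0976
G1 X4.00 Y12.50 E1.2140
G1 X0.00 Y12.50 E1.3470
G1 X0.00 Y0.00 E1.7628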